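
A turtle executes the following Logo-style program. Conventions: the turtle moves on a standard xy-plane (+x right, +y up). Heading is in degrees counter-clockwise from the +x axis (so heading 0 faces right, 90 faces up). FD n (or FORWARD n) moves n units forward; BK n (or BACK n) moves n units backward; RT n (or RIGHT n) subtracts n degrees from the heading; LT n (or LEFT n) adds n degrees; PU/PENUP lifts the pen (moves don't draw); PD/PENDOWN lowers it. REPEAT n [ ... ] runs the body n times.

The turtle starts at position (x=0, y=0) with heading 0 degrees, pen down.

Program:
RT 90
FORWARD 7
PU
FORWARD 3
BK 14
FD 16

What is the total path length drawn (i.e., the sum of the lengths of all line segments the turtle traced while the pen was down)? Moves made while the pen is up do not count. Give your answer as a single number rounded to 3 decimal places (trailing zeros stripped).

Executing turtle program step by step:
Start: pos=(0,0), heading=0, pen down
RT 90: heading 0 -> 270
FD 7: (0,0) -> (0,-7) [heading=270, draw]
PU: pen up
FD 3: (0,-7) -> (0,-10) [heading=270, move]
BK 14: (0,-10) -> (0,4) [heading=270, move]
FD 16: (0,4) -> (0,-12) [heading=270, move]
Final: pos=(0,-12), heading=270, 1 segment(s) drawn

Segment lengths:
  seg 1: (0,0) -> (0,-7), length = 7
Total = 7

Answer: 7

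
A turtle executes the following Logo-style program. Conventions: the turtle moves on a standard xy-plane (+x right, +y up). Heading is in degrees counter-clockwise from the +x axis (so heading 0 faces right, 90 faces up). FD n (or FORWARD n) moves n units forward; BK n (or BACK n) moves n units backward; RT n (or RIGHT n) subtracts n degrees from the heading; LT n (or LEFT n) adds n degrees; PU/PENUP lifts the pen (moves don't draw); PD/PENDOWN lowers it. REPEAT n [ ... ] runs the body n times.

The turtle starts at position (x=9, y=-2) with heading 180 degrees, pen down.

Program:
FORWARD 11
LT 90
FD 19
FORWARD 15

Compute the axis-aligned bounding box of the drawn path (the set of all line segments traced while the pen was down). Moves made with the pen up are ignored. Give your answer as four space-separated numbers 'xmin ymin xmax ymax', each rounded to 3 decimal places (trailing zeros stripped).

Executing turtle program step by step:
Start: pos=(9,-2), heading=180, pen down
FD 11: (9,-2) -> (-2,-2) [heading=180, draw]
LT 90: heading 180 -> 270
FD 19: (-2,-2) -> (-2,-21) [heading=270, draw]
FD 15: (-2,-21) -> (-2,-36) [heading=270, draw]
Final: pos=(-2,-36), heading=270, 3 segment(s) drawn

Segment endpoints: x in {-2, -2, -2, 9}, y in {-36, -21, -2, -2}
xmin=-2, ymin=-36, xmax=9, ymax=-2

Answer: -2 -36 9 -2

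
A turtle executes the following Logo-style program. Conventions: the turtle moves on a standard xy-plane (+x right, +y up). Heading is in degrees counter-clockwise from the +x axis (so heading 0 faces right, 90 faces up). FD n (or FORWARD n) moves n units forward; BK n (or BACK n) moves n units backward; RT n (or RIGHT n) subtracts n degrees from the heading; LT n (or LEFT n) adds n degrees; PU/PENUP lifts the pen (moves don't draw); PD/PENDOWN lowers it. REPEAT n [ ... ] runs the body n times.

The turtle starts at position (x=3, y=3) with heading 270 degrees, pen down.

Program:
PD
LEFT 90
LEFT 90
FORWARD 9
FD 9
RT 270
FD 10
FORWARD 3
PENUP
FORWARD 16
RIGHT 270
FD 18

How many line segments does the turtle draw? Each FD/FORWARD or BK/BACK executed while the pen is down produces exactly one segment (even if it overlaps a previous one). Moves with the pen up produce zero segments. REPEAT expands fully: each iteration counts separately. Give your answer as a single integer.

Executing turtle program step by step:
Start: pos=(3,3), heading=270, pen down
PD: pen down
LT 90: heading 270 -> 0
LT 90: heading 0 -> 90
FD 9: (3,3) -> (3,12) [heading=90, draw]
FD 9: (3,12) -> (3,21) [heading=90, draw]
RT 270: heading 90 -> 180
FD 10: (3,21) -> (-7,21) [heading=180, draw]
FD 3: (-7,21) -> (-10,21) [heading=180, draw]
PU: pen up
FD 16: (-10,21) -> (-26,21) [heading=180, move]
RT 270: heading 180 -> 270
FD 18: (-26,21) -> (-26,3) [heading=270, move]
Final: pos=(-26,3), heading=270, 4 segment(s) drawn
Segments drawn: 4

Answer: 4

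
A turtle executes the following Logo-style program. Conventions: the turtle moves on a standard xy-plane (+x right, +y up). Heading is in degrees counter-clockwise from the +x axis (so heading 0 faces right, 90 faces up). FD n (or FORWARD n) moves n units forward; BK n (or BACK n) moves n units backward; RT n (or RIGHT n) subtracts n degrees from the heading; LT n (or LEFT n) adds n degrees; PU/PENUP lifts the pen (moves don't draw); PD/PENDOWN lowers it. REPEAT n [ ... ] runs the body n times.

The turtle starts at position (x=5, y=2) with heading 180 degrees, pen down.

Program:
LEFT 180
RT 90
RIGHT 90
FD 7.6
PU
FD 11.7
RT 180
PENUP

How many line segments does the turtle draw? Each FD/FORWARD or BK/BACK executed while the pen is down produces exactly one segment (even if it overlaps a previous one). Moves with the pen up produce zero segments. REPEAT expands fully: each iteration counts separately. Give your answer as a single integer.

Answer: 1

Derivation:
Executing turtle program step by step:
Start: pos=(5,2), heading=180, pen down
LT 180: heading 180 -> 0
RT 90: heading 0 -> 270
RT 90: heading 270 -> 180
FD 7.6: (5,2) -> (-2.6,2) [heading=180, draw]
PU: pen up
FD 11.7: (-2.6,2) -> (-14.3,2) [heading=180, move]
RT 180: heading 180 -> 0
PU: pen up
Final: pos=(-14.3,2), heading=0, 1 segment(s) drawn
Segments drawn: 1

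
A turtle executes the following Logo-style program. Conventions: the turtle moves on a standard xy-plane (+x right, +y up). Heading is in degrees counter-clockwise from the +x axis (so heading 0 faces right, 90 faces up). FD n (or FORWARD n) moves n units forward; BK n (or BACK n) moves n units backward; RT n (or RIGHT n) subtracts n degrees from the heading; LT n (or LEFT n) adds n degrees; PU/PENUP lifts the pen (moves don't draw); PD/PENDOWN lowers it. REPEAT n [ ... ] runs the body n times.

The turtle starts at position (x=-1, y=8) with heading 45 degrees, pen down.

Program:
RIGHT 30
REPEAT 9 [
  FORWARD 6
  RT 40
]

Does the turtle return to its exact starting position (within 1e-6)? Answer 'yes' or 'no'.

Executing turtle program step by step:
Start: pos=(-1,8), heading=45, pen down
RT 30: heading 45 -> 15
REPEAT 9 [
  -- iteration 1/9 --
  FD 6: (-1,8) -> (4.796,9.553) [heading=15, draw]
  RT 40: heading 15 -> 335
  -- iteration 2/9 --
  FD 6: (4.796,9.553) -> (10.233,7.017) [heading=335, draw]
  RT 40: heading 335 -> 295
  -- iteration 3/9 --
  FD 6: (10.233,7.017) -> (12.769,1.579) [heading=295, draw]
  RT 40: heading 295 -> 255
  -- iteration 4/9 --
  FD 6: (12.769,1.579) -> (11.216,-4.216) [heading=255, draw]
  RT 40: heading 255 -> 215
  -- iteration 5/9 --
  FD 6: (11.216,-4.216) -> (6.301,-7.658) [heading=215, draw]
  RT 40: heading 215 -> 175
  -- iteration 6/9 --
  FD 6: (6.301,-7.658) -> (0.324,-7.135) [heading=175, draw]
  RT 40: heading 175 -> 135
  -- iteration 7/9 --
  FD 6: (0.324,-7.135) -> (-3.919,-2.892) [heading=135, draw]
  RT 40: heading 135 -> 95
  -- iteration 8/9 --
  FD 6: (-3.919,-2.892) -> (-4.441,3.085) [heading=95, draw]
  RT 40: heading 95 -> 55
  -- iteration 9/9 --
  FD 6: (-4.441,3.085) -> (-1,8) [heading=55, draw]
  RT 40: heading 55 -> 15
]
Final: pos=(-1,8), heading=15, 9 segment(s) drawn

Start position: (-1, 8)
Final position: (-1, 8)
Distance = 0; < 1e-6 -> CLOSED

Answer: yes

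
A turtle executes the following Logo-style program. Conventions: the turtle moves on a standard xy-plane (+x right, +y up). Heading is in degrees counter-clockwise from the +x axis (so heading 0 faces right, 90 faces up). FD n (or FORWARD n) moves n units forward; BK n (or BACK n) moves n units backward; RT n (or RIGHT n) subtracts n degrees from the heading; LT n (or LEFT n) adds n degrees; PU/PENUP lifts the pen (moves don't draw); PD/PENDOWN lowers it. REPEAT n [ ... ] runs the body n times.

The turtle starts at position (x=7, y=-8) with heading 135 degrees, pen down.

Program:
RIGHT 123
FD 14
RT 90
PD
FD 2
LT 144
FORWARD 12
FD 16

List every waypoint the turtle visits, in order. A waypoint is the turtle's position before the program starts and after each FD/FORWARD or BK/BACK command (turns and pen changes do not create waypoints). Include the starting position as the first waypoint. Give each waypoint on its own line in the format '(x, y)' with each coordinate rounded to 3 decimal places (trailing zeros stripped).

Executing turtle program step by step:
Start: pos=(7,-8), heading=135, pen down
RT 123: heading 135 -> 12
FD 14: (7,-8) -> (20.694,-5.089) [heading=12, draw]
RT 90: heading 12 -> 282
PD: pen down
FD 2: (20.694,-5.089) -> (21.11,-7.046) [heading=282, draw]
LT 144: heading 282 -> 66
FD 12: (21.11,-7.046) -> (25.991,3.917) [heading=66, draw]
FD 16: (25.991,3.917) -> (32.499,18.534) [heading=66, draw]
Final: pos=(32.499,18.534), heading=66, 4 segment(s) drawn
Waypoints (5 total):
(7, -8)
(20.694, -5.089)
(21.11, -7.046)
(25.991, 3.917)
(32.499, 18.534)

Answer: (7, -8)
(20.694, -5.089)
(21.11, -7.046)
(25.991, 3.917)
(32.499, 18.534)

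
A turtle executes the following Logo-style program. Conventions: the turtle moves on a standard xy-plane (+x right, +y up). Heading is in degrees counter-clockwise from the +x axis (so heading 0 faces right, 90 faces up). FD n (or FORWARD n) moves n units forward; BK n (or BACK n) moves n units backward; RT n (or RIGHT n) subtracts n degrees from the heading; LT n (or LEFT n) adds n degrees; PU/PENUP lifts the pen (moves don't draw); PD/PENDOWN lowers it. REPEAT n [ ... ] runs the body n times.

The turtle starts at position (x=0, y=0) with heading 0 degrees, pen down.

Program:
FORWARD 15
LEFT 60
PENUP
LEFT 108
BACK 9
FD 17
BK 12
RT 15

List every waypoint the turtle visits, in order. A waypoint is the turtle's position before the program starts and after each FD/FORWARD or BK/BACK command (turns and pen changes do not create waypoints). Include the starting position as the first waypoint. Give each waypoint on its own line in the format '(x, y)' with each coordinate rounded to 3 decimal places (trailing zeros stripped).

Executing turtle program step by step:
Start: pos=(0,0), heading=0, pen down
FD 15: (0,0) -> (15,0) [heading=0, draw]
LT 60: heading 0 -> 60
PU: pen up
LT 108: heading 60 -> 168
BK 9: (15,0) -> (23.803,-1.871) [heading=168, move]
FD 17: (23.803,-1.871) -> (7.175,1.663) [heading=168, move]
BK 12: (7.175,1.663) -> (18.913,-0.832) [heading=168, move]
RT 15: heading 168 -> 153
Final: pos=(18.913,-0.832), heading=153, 1 segment(s) drawn
Waypoints (5 total):
(0, 0)
(15, 0)
(23.803, -1.871)
(7.175, 1.663)
(18.913, -0.832)

Answer: (0, 0)
(15, 0)
(23.803, -1.871)
(7.175, 1.663)
(18.913, -0.832)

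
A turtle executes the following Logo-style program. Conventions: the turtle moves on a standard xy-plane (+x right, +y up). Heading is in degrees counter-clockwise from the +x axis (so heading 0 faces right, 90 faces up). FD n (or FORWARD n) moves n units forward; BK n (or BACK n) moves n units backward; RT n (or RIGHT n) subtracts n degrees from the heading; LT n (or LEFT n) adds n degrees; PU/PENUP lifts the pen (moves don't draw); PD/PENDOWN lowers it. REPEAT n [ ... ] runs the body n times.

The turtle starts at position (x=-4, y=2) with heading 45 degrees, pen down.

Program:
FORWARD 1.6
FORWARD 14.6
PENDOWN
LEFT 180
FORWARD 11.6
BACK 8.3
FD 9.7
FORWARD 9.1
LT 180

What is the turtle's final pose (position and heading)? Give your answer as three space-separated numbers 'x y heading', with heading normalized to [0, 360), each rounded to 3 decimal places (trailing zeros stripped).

Answer: -8.172 -2.172 45

Derivation:
Executing turtle program step by step:
Start: pos=(-4,2), heading=45, pen down
FD 1.6: (-4,2) -> (-2.869,3.131) [heading=45, draw]
FD 14.6: (-2.869,3.131) -> (7.455,13.455) [heading=45, draw]
PD: pen down
LT 180: heading 45 -> 225
FD 11.6: (7.455,13.455) -> (-0.747,5.253) [heading=225, draw]
BK 8.3: (-0.747,5.253) -> (5.122,11.122) [heading=225, draw]
FD 9.7: (5.122,11.122) -> (-1.737,4.263) [heading=225, draw]
FD 9.1: (-1.737,4.263) -> (-8.172,-2.172) [heading=225, draw]
LT 180: heading 225 -> 45
Final: pos=(-8.172,-2.172), heading=45, 6 segment(s) drawn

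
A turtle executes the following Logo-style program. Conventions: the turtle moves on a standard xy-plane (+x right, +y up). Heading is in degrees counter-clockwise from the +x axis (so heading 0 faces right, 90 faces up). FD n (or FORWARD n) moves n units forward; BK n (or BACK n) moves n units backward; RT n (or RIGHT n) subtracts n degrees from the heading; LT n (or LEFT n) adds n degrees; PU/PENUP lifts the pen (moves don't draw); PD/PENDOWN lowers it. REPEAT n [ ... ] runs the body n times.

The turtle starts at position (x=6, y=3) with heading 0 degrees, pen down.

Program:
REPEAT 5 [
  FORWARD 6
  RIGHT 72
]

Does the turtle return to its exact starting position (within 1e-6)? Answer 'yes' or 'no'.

Answer: yes

Derivation:
Executing turtle program step by step:
Start: pos=(6,3), heading=0, pen down
REPEAT 5 [
  -- iteration 1/5 --
  FD 6: (6,3) -> (12,3) [heading=0, draw]
  RT 72: heading 0 -> 288
  -- iteration 2/5 --
  FD 6: (12,3) -> (13.854,-2.706) [heading=288, draw]
  RT 72: heading 288 -> 216
  -- iteration 3/5 --
  FD 6: (13.854,-2.706) -> (9,-6.233) [heading=216, draw]
  RT 72: heading 216 -> 144
  -- iteration 4/5 --
  FD 6: (9,-6.233) -> (4.146,-2.706) [heading=144, draw]
  RT 72: heading 144 -> 72
  -- iteration 5/5 --
  FD 6: (4.146,-2.706) -> (6,3) [heading=72, draw]
  RT 72: heading 72 -> 0
]
Final: pos=(6,3), heading=0, 5 segment(s) drawn

Start position: (6, 3)
Final position: (6, 3)
Distance = 0; < 1e-6 -> CLOSED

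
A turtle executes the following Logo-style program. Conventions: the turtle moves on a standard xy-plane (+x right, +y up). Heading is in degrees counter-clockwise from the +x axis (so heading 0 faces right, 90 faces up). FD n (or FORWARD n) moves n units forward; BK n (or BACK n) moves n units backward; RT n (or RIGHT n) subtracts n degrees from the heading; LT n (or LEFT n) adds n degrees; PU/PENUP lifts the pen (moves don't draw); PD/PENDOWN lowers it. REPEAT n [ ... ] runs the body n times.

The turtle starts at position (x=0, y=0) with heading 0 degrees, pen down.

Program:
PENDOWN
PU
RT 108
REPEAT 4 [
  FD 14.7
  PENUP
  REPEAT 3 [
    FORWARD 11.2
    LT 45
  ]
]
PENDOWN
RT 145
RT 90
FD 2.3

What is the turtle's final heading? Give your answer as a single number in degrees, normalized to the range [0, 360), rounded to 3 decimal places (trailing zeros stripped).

Executing turtle program step by step:
Start: pos=(0,0), heading=0, pen down
PD: pen down
PU: pen up
RT 108: heading 0 -> 252
REPEAT 4 [
  -- iteration 1/4 --
  FD 14.7: (0,0) -> (-4.543,-13.981) [heading=252, move]
  PU: pen up
  REPEAT 3 [
    -- iteration 1/3 --
    FD 11.2: (-4.543,-13.981) -> (-8.004,-24.632) [heading=252, move]
    LT 45: heading 252 -> 297
    -- iteration 2/3 --
    FD 11.2: (-8.004,-24.632) -> (-2.919,-34.612) [heading=297, move]
    LT 45: heading 297 -> 342
    -- iteration 3/3 --
    FD 11.2: (-2.919,-34.612) -> (7.733,-38.073) [heading=342, move]
    LT 45: heading 342 -> 27
  ]
  -- iteration 2/4 --
  FD 14.7: (7.733,-38.073) -> (20.831,-31.399) [heading=27, move]
  PU: pen up
  REPEAT 3 [
    -- iteration 1/3 --
    FD 11.2: (20.831,-31.399) -> (30.81,-26.314) [heading=27, move]
    LT 45: heading 27 -> 72
    -- iteration 2/3 --
    FD 11.2: (30.81,-26.314) -> (34.271,-15.662) [heading=72, move]
    LT 45: heading 72 -> 117
    -- iteration 3/3 --
    FD 11.2: (34.271,-15.662) -> (29.186,-5.683) [heading=117, move]
    LT 45: heading 117 -> 162
  ]
  -- iteration 3/4 --
  FD 14.7: (29.186,-5.683) -> (15.206,-1.141) [heading=162, move]
  PU: pen up
  REPEAT 3 [
    -- iteration 1/3 --
    FD 11.2: (15.206,-1.141) -> (4.554,2.32) [heading=162, move]
    LT 45: heading 162 -> 207
    -- iteration 2/3 --
    FD 11.2: (4.554,2.32) -> (-5.425,-2.764) [heading=207, move]
    LT 45: heading 207 -> 252
    -- iteration 3/3 --
    FD 11.2: (-5.425,-2.764) -> (-8.886,-13.416) [heading=252, move]
    LT 45: heading 252 -> 297
  ]
  -- iteration 4/4 --
  FD 14.7: (-8.886,-13.416) -> (-2.213,-26.514) [heading=297, move]
  PU: pen up
  REPEAT 3 [
    -- iteration 1/3 --
    FD 11.2: (-2.213,-26.514) -> (2.872,-36.493) [heading=297, move]
    LT 45: heading 297 -> 342
    -- iteration 2/3 --
    FD 11.2: (2.872,-36.493) -> (13.524,-39.954) [heading=342, move]
    LT 45: heading 342 -> 27
    -- iteration 3/3 --
    FD 11.2: (13.524,-39.954) -> (23.503,-34.87) [heading=27, move]
    LT 45: heading 27 -> 72
  ]
]
PD: pen down
RT 145: heading 72 -> 287
RT 90: heading 287 -> 197
FD 2.3: (23.503,-34.87) -> (21.304,-35.542) [heading=197, draw]
Final: pos=(21.304,-35.542), heading=197, 1 segment(s) drawn

Answer: 197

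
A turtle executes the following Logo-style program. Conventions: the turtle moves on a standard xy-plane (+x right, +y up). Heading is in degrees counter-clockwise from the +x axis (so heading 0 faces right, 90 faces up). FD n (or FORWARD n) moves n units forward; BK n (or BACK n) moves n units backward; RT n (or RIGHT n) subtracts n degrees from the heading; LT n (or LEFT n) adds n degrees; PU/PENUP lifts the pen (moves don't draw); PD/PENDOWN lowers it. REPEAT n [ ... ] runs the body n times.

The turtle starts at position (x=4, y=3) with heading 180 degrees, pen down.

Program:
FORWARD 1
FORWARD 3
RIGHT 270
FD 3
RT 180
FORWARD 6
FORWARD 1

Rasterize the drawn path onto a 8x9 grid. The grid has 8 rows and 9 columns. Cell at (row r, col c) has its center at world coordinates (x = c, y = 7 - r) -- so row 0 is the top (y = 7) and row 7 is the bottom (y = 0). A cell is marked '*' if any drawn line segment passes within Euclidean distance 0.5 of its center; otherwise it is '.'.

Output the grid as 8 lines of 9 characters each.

Answer: *........
*........
*........
*........
*****....
*........
*........
*........

Derivation:
Segment 0: (4,3) -> (3,3)
Segment 1: (3,3) -> (0,3)
Segment 2: (0,3) -> (0,0)
Segment 3: (0,0) -> (-0,6)
Segment 4: (-0,6) -> (-0,7)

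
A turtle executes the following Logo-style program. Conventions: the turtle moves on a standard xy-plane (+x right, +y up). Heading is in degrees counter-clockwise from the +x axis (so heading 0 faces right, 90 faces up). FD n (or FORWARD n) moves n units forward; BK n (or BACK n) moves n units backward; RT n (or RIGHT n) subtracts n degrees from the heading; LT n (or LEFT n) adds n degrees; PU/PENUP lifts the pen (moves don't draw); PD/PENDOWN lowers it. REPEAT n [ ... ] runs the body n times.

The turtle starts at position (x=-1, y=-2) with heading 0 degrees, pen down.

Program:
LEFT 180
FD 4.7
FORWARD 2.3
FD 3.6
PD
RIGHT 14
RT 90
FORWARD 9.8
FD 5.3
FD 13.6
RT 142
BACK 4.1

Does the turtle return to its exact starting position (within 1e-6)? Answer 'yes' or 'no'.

Answer: no

Derivation:
Executing turtle program step by step:
Start: pos=(-1,-2), heading=0, pen down
LT 180: heading 0 -> 180
FD 4.7: (-1,-2) -> (-5.7,-2) [heading=180, draw]
FD 2.3: (-5.7,-2) -> (-8,-2) [heading=180, draw]
FD 3.6: (-8,-2) -> (-11.6,-2) [heading=180, draw]
PD: pen down
RT 14: heading 180 -> 166
RT 90: heading 166 -> 76
FD 9.8: (-11.6,-2) -> (-9.229,7.509) [heading=76, draw]
FD 5.3: (-9.229,7.509) -> (-7.947,12.651) [heading=76, draw]
FD 13.6: (-7.947,12.651) -> (-4.657,25.847) [heading=76, draw]
RT 142: heading 76 -> 294
BK 4.1: (-4.657,25.847) -> (-6.324,29.593) [heading=294, draw]
Final: pos=(-6.324,29.593), heading=294, 7 segment(s) drawn

Start position: (-1, -2)
Final position: (-6.324, 29.593)
Distance = 32.039; >= 1e-6 -> NOT closed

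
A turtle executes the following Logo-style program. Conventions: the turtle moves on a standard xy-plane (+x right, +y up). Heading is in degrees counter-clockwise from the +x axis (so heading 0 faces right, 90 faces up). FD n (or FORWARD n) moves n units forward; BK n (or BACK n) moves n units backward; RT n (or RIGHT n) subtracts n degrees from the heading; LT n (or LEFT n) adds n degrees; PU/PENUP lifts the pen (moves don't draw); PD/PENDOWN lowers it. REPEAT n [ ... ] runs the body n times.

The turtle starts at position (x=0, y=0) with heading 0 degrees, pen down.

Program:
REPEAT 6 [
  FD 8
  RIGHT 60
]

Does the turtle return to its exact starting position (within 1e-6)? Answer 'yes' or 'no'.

Executing turtle program step by step:
Start: pos=(0,0), heading=0, pen down
REPEAT 6 [
  -- iteration 1/6 --
  FD 8: (0,0) -> (8,0) [heading=0, draw]
  RT 60: heading 0 -> 300
  -- iteration 2/6 --
  FD 8: (8,0) -> (12,-6.928) [heading=300, draw]
  RT 60: heading 300 -> 240
  -- iteration 3/6 --
  FD 8: (12,-6.928) -> (8,-13.856) [heading=240, draw]
  RT 60: heading 240 -> 180
  -- iteration 4/6 --
  FD 8: (8,-13.856) -> (0,-13.856) [heading=180, draw]
  RT 60: heading 180 -> 120
  -- iteration 5/6 --
  FD 8: (0,-13.856) -> (-4,-6.928) [heading=120, draw]
  RT 60: heading 120 -> 60
  -- iteration 6/6 --
  FD 8: (-4,-6.928) -> (0,0) [heading=60, draw]
  RT 60: heading 60 -> 0
]
Final: pos=(0,0), heading=0, 6 segment(s) drawn

Start position: (0, 0)
Final position: (0, 0)
Distance = 0; < 1e-6 -> CLOSED

Answer: yes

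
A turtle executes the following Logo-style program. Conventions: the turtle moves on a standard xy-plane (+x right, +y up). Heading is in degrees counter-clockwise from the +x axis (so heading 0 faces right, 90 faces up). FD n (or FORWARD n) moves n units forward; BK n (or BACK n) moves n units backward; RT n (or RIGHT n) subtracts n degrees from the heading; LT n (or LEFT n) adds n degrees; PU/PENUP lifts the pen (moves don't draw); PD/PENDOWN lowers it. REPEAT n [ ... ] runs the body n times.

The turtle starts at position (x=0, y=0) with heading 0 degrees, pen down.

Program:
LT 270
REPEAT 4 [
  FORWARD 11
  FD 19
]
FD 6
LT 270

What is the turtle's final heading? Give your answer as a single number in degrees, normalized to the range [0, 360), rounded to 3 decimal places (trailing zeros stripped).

Executing turtle program step by step:
Start: pos=(0,0), heading=0, pen down
LT 270: heading 0 -> 270
REPEAT 4 [
  -- iteration 1/4 --
  FD 11: (0,0) -> (0,-11) [heading=270, draw]
  FD 19: (0,-11) -> (0,-30) [heading=270, draw]
  -- iteration 2/4 --
  FD 11: (0,-30) -> (0,-41) [heading=270, draw]
  FD 19: (0,-41) -> (0,-60) [heading=270, draw]
  -- iteration 3/4 --
  FD 11: (0,-60) -> (0,-71) [heading=270, draw]
  FD 19: (0,-71) -> (0,-90) [heading=270, draw]
  -- iteration 4/4 --
  FD 11: (0,-90) -> (0,-101) [heading=270, draw]
  FD 19: (0,-101) -> (0,-120) [heading=270, draw]
]
FD 6: (0,-120) -> (0,-126) [heading=270, draw]
LT 270: heading 270 -> 180
Final: pos=(0,-126), heading=180, 9 segment(s) drawn

Answer: 180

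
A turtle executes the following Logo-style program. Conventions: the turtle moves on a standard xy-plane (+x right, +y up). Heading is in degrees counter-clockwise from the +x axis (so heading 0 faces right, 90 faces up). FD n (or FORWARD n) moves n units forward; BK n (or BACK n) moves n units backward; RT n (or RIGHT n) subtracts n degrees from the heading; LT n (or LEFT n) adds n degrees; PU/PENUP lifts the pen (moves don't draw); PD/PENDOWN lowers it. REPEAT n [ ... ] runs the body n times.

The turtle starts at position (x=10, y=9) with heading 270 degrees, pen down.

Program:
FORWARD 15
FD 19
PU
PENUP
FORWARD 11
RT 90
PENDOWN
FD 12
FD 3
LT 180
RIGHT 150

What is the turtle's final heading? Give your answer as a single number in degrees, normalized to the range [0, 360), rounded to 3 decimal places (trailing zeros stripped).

Answer: 210

Derivation:
Executing turtle program step by step:
Start: pos=(10,9), heading=270, pen down
FD 15: (10,9) -> (10,-6) [heading=270, draw]
FD 19: (10,-6) -> (10,-25) [heading=270, draw]
PU: pen up
PU: pen up
FD 11: (10,-25) -> (10,-36) [heading=270, move]
RT 90: heading 270 -> 180
PD: pen down
FD 12: (10,-36) -> (-2,-36) [heading=180, draw]
FD 3: (-2,-36) -> (-5,-36) [heading=180, draw]
LT 180: heading 180 -> 0
RT 150: heading 0 -> 210
Final: pos=(-5,-36), heading=210, 4 segment(s) drawn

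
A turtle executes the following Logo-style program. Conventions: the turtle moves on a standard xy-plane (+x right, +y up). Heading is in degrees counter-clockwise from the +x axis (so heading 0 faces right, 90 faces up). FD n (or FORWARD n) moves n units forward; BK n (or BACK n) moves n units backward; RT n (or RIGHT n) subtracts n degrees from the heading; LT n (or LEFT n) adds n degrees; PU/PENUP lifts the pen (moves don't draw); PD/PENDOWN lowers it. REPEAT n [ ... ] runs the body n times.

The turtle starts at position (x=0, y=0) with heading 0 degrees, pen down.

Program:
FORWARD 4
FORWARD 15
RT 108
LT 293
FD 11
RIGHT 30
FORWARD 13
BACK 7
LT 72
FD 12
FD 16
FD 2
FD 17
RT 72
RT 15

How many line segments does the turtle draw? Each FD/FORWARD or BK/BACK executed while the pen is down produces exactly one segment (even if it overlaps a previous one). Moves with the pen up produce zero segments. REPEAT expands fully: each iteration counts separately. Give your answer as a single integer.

Executing turtle program step by step:
Start: pos=(0,0), heading=0, pen down
FD 4: (0,0) -> (4,0) [heading=0, draw]
FD 15: (4,0) -> (19,0) [heading=0, draw]
RT 108: heading 0 -> 252
LT 293: heading 252 -> 185
FD 11: (19,0) -> (8.042,-0.959) [heading=185, draw]
RT 30: heading 185 -> 155
FD 13: (8.042,-0.959) -> (-3.74,4.535) [heading=155, draw]
BK 7: (-3.74,4.535) -> (2.604,1.577) [heading=155, draw]
LT 72: heading 155 -> 227
FD 12: (2.604,1.577) -> (-5.58,-7.199) [heading=227, draw]
FD 16: (-5.58,-7.199) -> (-16.492,-18.901) [heading=227, draw]
FD 2: (-16.492,-18.901) -> (-17.856,-20.364) [heading=227, draw]
FD 17: (-17.856,-20.364) -> (-29.45,-32.797) [heading=227, draw]
RT 72: heading 227 -> 155
RT 15: heading 155 -> 140
Final: pos=(-29.45,-32.797), heading=140, 9 segment(s) drawn
Segments drawn: 9

Answer: 9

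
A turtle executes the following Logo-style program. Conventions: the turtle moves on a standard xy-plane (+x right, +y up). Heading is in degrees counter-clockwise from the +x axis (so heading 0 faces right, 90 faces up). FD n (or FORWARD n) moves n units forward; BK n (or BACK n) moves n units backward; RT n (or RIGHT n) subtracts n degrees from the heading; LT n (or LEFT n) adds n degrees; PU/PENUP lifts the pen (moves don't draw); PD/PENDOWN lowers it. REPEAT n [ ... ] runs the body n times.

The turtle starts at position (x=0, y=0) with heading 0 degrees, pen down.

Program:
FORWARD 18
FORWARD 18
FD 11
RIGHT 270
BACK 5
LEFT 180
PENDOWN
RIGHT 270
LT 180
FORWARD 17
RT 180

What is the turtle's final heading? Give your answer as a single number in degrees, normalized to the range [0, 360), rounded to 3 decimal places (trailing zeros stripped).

Executing turtle program step by step:
Start: pos=(0,0), heading=0, pen down
FD 18: (0,0) -> (18,0) [heading=0, draw]
FD 18: (18,0) -> (36,0) [heading=0, draw]
FD 11: (36,0) -> (47,0) [heading=0, draw]
RT 270: heading 0 -> 90
BK 5: (47,0) -> (47,-5) [heading=90, draw]
LT 180: heading 90 -> 270
PD: pen down
RT 270: heading 270 -> 0
LT 180: heading 0 -> 180
FD 17: (47,-5) -> (30,-5) [heading=180, draw]
RT 180: heading 180 -> 0
Final: pos=(30,-5), heading=0, 5 segment(s) drawn

Answer: 0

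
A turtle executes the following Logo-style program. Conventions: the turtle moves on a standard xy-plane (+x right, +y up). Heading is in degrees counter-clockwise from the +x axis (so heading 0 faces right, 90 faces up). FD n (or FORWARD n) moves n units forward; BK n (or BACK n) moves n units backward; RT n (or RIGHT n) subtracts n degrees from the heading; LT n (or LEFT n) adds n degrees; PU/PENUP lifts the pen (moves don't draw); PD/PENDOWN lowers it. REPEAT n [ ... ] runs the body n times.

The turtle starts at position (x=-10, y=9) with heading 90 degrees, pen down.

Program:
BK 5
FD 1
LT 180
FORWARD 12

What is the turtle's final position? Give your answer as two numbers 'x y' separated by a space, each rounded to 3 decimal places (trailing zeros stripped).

Executing turtle program step by step:
Start: pos=(-10,9), heading=90, pen down
BK 5: (-10,9) -> (-10,4) [heading=90, draw]
FD 1: (-10,4) -> (-10,5) [heading=90, draw]
LT 180: heading 90 -> 270
FD 12: (-10,5) -> (-10,-7) [heading=270, draw]
Final: pos=(-10,-7), heading=270, 3 segment(s) drawn

Answer: -10 -7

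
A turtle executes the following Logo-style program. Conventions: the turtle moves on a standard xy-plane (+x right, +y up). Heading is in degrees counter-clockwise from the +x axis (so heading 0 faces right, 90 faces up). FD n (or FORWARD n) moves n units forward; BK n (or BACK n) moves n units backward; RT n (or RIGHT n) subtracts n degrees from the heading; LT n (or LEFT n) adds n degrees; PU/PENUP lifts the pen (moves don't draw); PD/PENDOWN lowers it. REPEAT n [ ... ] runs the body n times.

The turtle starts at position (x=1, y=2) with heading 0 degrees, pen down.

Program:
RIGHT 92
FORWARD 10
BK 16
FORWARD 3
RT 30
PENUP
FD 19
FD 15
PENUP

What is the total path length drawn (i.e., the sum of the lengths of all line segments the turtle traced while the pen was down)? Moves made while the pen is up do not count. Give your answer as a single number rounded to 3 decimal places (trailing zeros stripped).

Executing turtle program step by step:
Start: pos=(1,2), heading=0, pen down
RT 92: heading 0 -> 268
FD 10: (1,2) -> (0.651,-7.994) [heading=268, draw]
BK 16: (0.651,-7.994) -> (1.209,7.996) [heading=268, draw]
FD 3: (1.209,7.996) -> (1.105,4.998) [heading=268, draw]
RT 30: heading 268 -> 238
PU: pen up
FD 19: (1.105,4.998) -> (-8.964,-11.115) [heading=238, move]
FD 15: (-8.964,-11.115) -> (-16.913,-23.835) [heading=238, move]
PU: pen up
Final: pos=(-16.913,-23.835), heading=238, 3 segment(s) drawn

Segment lengths:
  seg 1: (1,2) -> (0.651,-7.994), length = 10
  seg 2: (0.651,-7.994) -> (1.209,7.996), length = 16
  seg 3: (1.209,7.996) -> (1.105,4.998), length = 3
Total = 29

Answer: 29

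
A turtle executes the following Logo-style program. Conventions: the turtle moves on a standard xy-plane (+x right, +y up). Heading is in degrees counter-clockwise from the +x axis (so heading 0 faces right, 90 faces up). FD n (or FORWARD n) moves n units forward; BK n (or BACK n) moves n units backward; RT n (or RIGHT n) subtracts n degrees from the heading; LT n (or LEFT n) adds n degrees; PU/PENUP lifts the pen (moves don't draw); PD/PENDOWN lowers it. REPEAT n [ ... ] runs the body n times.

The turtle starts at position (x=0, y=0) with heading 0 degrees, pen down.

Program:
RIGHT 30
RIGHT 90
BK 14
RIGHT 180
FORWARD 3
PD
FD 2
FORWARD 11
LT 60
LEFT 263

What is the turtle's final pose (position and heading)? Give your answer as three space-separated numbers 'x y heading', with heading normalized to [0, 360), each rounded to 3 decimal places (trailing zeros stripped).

Answer: 15 25.981 23

Derivation:
Executing turtle program step by step:
Start: pos=(0,0), heading=0, pen down
RT 30: heading 0 -> 330
RT 90: heading 330 -> 240
BK 14: (0,0) -> (7,12.124) [heading=240, draw]
RT 180: heading 240 -> 60
FD 3: (7,12.124) -> (8.5,14.722) [heading=60, draw]
PD: pen down
FD 2: (8.5,14.722) -> (9.5,16.454) [heading=60, draw]
FD 11: (9.5,16.454) -> (15,25.981) [heading=60, draw]
LT 60: heading 60 -> 120
LT 263: heading 120 -> 23
Final: pos=(15,25.981), heading=23, 4 segment(s) drawn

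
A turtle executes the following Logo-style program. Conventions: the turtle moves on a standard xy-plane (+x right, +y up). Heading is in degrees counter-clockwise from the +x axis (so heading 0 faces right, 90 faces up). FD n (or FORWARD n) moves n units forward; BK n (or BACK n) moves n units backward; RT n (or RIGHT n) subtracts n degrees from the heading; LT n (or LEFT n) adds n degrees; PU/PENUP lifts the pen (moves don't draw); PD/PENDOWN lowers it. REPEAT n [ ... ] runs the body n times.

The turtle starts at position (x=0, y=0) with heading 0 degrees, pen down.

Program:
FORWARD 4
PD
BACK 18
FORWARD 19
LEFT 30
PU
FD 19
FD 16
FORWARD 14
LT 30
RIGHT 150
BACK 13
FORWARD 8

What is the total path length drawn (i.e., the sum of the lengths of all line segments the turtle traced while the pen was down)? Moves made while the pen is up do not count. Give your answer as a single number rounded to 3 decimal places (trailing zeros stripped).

Executing turtle program step by step:
Start: pos=(0,0), heading=0, pen down
FD 4: (0,0) -> (4,0) [heading=0, draw]
PD: pen down
BK 18: (4,0) -> (-14,0) [heading=0, draw]
FD 19: (-14,0) -> (5,0) [heading=0, draw]
LT 30: heading 0 -> 30
PU: pen up
FD 19: (5,0) -> (21.454,9.5) [heading=30, move]
FD 16: (21.454,9.5) -> (35.311,17.5) [heading=30, move]
FD 14: (35.311,17.5) -> (47.435,24.5) [heading=30, move]
LT 30: heading 30 -> 60
RT 150: heading 60 -> 270
BK 13: (47.435,24.5) -> (47.435,37.5) [heading=270, move]
FD 8: (47.435,37.5) -> (47.435,29.5) [heading=270, move]
Final: pos=(47.435,29.5), heading=270, 3 segment(s) drawn

Segment lengths:
  seg 1: (0,0) -> (4,0), length = 4
  seg 2: (4,0) -> (-14,0), length = 18
  seg 3: (-14,0) -> (5,0), length = 19
Total = 41

Answer: 41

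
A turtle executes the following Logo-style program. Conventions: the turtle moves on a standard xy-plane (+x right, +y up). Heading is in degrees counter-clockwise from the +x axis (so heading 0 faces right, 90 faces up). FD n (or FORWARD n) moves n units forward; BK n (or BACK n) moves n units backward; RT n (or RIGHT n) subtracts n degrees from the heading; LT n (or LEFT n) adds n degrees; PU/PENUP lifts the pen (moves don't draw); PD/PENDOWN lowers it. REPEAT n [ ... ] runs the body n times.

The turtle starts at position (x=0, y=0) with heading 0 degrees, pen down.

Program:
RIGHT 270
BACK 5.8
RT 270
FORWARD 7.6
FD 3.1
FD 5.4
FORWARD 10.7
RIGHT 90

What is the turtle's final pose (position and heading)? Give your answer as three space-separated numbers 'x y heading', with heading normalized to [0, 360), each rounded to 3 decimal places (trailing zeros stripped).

Executing turtle program step by step:
Start: pos=(0,0), heading=0, pen down
RT 270: heading 0 -> 90
BK 5.8: (0,0) -> (0,-5.8) [heading=90, draw]
RT 270: heading 90 -> 180
FD 7.6: (0,-5.8) -> (-7.6,-5.8) [heading=180, draw]
FD 3.1: (-7.6,-5.8) -> (-10.7,-5.8) [heading=180, draw]
FD 5.4: (-10.7,-5.8) -> (-16.1,-5.8) [heading=180, draw]
FD 10.7: (-16.1,-5.8) -> (-26.8,-5.8) [heading=180, draw]
RT 90: heading 180 -> 90
Final: pos=(-26.8,-5.8), heading=90, 5 segment(s) drawn

Answer: -26.8 -5.8 90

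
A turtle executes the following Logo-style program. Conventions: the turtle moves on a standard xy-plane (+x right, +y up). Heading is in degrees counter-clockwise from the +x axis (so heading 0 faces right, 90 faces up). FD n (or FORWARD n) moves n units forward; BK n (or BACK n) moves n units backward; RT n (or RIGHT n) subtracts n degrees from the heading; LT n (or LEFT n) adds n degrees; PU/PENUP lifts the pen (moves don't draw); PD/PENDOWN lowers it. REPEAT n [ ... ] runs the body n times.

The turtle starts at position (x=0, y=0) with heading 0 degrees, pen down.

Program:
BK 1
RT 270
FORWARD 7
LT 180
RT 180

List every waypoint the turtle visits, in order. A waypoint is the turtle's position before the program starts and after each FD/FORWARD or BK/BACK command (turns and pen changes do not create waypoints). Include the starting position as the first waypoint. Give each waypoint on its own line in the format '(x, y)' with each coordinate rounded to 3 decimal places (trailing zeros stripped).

Answer: (0, 0)
(-1, 0)
(-1, 7)

Derivation:
Executing turtle program step by step:
Start: pos=(0,0), heading=0, pen down
BK 1: (0,0) -> (-1,0) [heading=0, draw]
RT 270: heading 0 -> 90
FD 7: (-1,0) -> (-1,7) [heading=90, draw]
LT 180: heading 90 -> 270
RT 180: heading 270 -> 90
Final: pos=(-1,7), heading=90, 2 segment(s) drawn
Waypoints (3 total):
(0, 0)
(-1, 0)
(-1, 7)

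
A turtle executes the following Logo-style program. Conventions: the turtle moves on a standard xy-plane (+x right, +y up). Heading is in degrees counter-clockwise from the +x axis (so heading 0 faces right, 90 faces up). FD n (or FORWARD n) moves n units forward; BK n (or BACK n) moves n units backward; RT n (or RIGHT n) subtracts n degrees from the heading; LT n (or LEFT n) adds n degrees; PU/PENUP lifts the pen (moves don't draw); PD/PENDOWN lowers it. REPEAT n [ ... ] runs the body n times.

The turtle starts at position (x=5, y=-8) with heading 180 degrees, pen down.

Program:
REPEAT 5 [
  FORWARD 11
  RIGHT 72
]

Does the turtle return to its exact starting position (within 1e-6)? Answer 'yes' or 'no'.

Answer: yes

Derivation:
Executing turtle program step by step:
Start: pos=(5,-8), heading=180, pen down
REPEAT 5 [
  -- iteration 1/5 --
  FD 11: (5,-8) -> (-6,-8) [heading=180, draw]
  RT 72: heading 180 -> 108
  -- iteration 2/5 --
  FD 11: (-6,-8) -> (-9.399,2.462) [heading=108, draw]
  RT 72: heading 108 -> 36
  -- iteration 3/5 --
  FD 11: (-9.399,2.462) -> (-0.5,8.927) [heading=36, draw]
  RT 72: heading 36 -> 324
  -- iteration 4/5 --
  FD 11: (-0.5,8.927) -> (8.399,2.462) [heading=324, draw]
  RT 72: heading 324 -> 252
  -- iteration 5/5 --
  FD 11: (8.399,2.462) -> (5,-8) [heading=252, draw]
  RT 72: heading 252 -> 180
]
Final: pos=(5,-8), heading=180, 5 segment(s) drawn

Start position: (5, -8)
Final position: (5, -8)
Distance = 0; < 1e-6 -> CLOSED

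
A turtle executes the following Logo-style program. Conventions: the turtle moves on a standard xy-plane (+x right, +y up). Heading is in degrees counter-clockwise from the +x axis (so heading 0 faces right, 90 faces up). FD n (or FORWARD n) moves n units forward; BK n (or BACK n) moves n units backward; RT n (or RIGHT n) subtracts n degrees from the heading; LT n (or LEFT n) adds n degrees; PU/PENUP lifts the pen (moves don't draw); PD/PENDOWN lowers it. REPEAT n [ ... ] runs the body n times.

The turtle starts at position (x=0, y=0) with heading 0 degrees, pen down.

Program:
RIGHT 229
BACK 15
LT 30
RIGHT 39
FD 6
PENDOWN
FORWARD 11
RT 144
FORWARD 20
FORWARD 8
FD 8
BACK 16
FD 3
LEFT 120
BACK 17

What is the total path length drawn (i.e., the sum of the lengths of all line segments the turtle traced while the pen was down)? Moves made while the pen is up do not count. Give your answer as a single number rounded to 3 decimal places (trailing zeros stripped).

Executing turtle program step by step:
Start: pos=(0,0), heading=0, pen down
RT 229: heading 0 -> 131
BK 15: (0,0) -> (9.841,-11.321) [heading=131, draw]
LT 30: heading 131 -> 161
RT 39: heading 161 -> 122
FD 6: (9.841,-11.321) -> (6.661,-6.232) [heading=122, draw]
PD: pen down
FD 11: (6.661,-6.232) -> (0.832,3.096) [heading=122, draw]
RT 144: heading 122 -> 338
FD 20: (0.832,3.096) -> (19.376,-4.396) [heading=338, draw]
FD 8: (19.376,-4.396) -> (26.793,-7.393) [heading=338, draw]
FD 8: (26.793,-7.393) -> (34.211,-10.39) [heading=338, draw]
BK 16: (34.211,-10.39) -> (19.376,-4.396) [heading=338, draw]
FD 3: (19.376,-4.396) -> (22.157,-5.52) [heading=338, draw]
LT 120: heading 338 -> 98
BK 17: (22.157,-5.52) -> (24.523,-22.354) [heading=98, draw]
Final: pos=(24.523,-22.354), heading=98, 9 segment(s) drawn

Segment lengths:
  seg 1: (0,0) -> (9.841,-11.321), length = 15
  seg 2: (9.841,-11.321) -> (6.661,-6.232), length = 6
  seg 3: (6.661,-6.232) -> (0.832,3.096), length = 11
  seg 4: (0.832,3.096) -> (19.376,-4.396), length = 20
  seg 5: (19.376,-4.396) -> (26.793,-7.393), length = 8
  seg 6: (26.793,-7.393) -> (34.211,-10.39), length = 8
  seg 7: (34.211,-10.39) -> (19.376,-4.396), length = 16
  seg 8: (19.376,-4.396) -> (22.157,-5.52), length = 3
  seg 9: (22.157,-5.52) -> (24.523,-22.354), length = 17
Total = 104

Answer: 104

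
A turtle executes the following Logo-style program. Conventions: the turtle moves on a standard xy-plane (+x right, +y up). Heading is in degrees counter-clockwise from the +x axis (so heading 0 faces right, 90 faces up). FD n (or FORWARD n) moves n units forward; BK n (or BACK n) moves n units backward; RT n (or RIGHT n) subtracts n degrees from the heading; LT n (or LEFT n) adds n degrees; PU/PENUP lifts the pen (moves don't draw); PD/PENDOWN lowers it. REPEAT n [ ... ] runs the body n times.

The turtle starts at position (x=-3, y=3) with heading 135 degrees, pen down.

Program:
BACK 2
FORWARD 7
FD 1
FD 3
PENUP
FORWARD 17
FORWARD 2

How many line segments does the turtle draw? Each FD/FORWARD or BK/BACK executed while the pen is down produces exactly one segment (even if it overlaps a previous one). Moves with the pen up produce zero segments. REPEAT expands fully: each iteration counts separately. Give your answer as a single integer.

Executing turtle program step by step:
Start: pos=(-3,3), heading=135, pen down
BK 2: (-3,3) -> (-1.586,1.586) [heading=135, draw]
FD 7: (-1.586,1.586) -> (-6.536,6.536) [heading=135, draw]
FD 1: (-6.536,6.536) -> (-7.243,7.243) [heading=135, draw]
FD 3: (-7.243,7.243) -> (-9.364,9.364) [heading=135, draw]
PU: pen up
FD 17: (-9.364,9.364) -> (-21.385,21.385) [heading=135, move]
FD 2: (-21.385,21.385) -> (-22.799,22.799) [heading=135, move]
Final: pos=(-22.799,22.799), heading=135, 4 segment(s) drawn
Segments drawn: 4

Answer: 4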